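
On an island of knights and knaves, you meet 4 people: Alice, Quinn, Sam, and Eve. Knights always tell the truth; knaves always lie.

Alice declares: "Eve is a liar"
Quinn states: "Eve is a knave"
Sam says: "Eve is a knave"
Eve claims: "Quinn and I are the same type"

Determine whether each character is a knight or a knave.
Alice is a knight.
Quinn is a knight.
Sam is a knight.
Eve is a knave.

Verification:
- Alice (knight) says "Eve is a liar" - this is TRUE because Eve is a knave.
- Quinn (knight) says "Eve is a knave" - this is TRUE because Eve is a knave.
- Sam (knight) says "Eve is a knave" - this is TRUE because Eve is a knave.
- Eve (knave) says "Quinn and I are the same type" - this is FALSE (a lie) because Eve is a knave and Quinn is a knight.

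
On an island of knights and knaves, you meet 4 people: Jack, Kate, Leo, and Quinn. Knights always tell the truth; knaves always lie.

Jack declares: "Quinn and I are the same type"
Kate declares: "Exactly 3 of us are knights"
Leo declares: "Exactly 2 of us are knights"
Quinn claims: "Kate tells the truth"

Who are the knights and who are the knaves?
Jack is a knight.
Kate is a knight.
Leo is a knave.
Quinn is a knight.

Verification:
- Jack (knight) says "Quinn and I are the same type" - this is TRUE because Jack is a knight and Quinn is a knight.
- Kate (knight) says "Exactly 3 of us are knights" - this is TRUE because there are 3 knights.
- Leo (knave) says "Exactly 2 of us are knights" - this is FALSE (a lie) because there are 3 knights.
- Quinn (knight) says "Kate tells the truth" - this is TRUE because Kate is a knight.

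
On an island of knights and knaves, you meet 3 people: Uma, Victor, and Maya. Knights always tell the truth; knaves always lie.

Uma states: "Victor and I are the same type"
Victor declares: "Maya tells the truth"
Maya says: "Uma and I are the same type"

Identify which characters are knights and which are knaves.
Uma is a knight.
Victor is a knight.
Maya is a knight.

Verification:
- Uma (knight) says "Victor and I are the same type" - this is TRUE because Uma is a knight and Victor is a knight.
- Victor (knight) says "Maya tells the truth" - this is TRUE because Maya is a knight.
- Maya (knight) says "Uma and I are the same type" - this is TRUE because Maya is a knight and Uma is a knight.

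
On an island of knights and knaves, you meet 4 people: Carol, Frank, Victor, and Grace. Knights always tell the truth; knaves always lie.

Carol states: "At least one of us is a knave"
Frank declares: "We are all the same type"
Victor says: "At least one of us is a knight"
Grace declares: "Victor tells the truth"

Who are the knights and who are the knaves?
Carol is a knight.
Frank is a knave.
Victor is a knight.
Grace is a knight.

Verification:
- Carol (knight) says "At least one of us is a knave" - this is TRUE because Frank is a knave.
- Frank (knave) says "We are all the same type" - this is FALSE (a lie) because Carol, Victor, and Grace are knights and Frank is a knave.
- Victor (knight) says "At least one of us is a knight" - this is TRUE because Carol, Victor, and Grace are knights.
- Grace (knight) says "Victor tells the truth" - this is TRUE because Victor is a knight.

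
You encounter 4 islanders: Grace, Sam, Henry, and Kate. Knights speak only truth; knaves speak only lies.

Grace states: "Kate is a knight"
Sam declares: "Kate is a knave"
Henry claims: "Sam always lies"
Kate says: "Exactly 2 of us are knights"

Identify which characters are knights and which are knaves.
Grace is a knave.
Sam is a knight.
Henry is a knave.
Kate is a knave.

Verification:
- Grace (knave) says "Kate is a knight" - this is FALSE (a lie) because Kate is a knave.
- Sam (knight) says "Kate is a knave" - this is TRUE because Kate is a knave.
- Henry (knave) says "Sam always lies" - this is FALSE (a lie) because Sam is a knight.
- Kate (knave) says "Exactly 2 of us are knights" - this is FALSE (a lie) because there are 1 knights.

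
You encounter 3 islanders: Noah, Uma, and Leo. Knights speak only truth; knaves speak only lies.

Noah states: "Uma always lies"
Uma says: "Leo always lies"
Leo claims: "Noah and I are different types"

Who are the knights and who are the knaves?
Noah is a knave.
Uma is a knight.
Leo is a knave.

Verification:
- Noah (knave) says "Uma always lies" - this is FALSE (a lie) because Uma is a knight.
- Uma (knight) says "Leo always lies" - this is TRUE because Leo is a knave.
- Leo (knave) says "Noah and I are different types" - this is FALSE (a lie) because Leo is a knave and Noah is a knave.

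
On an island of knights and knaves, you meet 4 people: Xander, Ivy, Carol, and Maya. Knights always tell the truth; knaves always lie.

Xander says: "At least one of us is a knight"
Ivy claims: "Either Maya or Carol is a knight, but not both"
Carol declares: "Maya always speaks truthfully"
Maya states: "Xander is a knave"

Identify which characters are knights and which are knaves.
Xander is a knight.
Ivy is a knave.
Carol is a knave.
Maya is a knave.

Verification:
- Xander (knight) says "At least one of us is a knight" - this is TRUE because Xander is a knight.
- Ivy (knave) says "Either Maya or Carol is a knight, but not both" - this is FALSE (a lie) because Maya is a knave and Carol is a knave.
- Carol (knave) says "Maya always speaks truthfully" - this is FALSE (a lie) because Maya is a knave.
- Maya (knave) says "Xander is a knave" - this is FALSE (a lie) because Xander is a knight.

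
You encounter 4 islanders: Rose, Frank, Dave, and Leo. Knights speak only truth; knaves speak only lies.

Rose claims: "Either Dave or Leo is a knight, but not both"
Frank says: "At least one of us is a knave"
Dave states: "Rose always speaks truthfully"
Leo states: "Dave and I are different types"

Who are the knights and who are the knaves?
Rose is a knave.
Frank is a knight.
Dave is a knave.
Leo is a knave.

Verification:
- Rose (knave) says "Either Dave or Leo is a knight, but not both" - this is FALSE (a lie) because Dave is a knave and Leo is a knave.
- Frank (knight) says "At least one of us is a knave" - this is TRUE because Rose, Dave, and Leo are knaves.
- Dave (knave) says "Rose always speaks truthfully" - this is FALSE (a lie) because Rose is a knave.
- Leo (knave) says "Dave and I are different types" - this is FALSE (a lie) because Leo is a knave and Dave is a knave.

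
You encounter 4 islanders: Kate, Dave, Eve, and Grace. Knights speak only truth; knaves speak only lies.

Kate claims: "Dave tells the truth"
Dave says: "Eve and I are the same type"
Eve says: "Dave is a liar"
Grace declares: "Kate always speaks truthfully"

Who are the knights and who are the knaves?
Kate is a knave.
Dave is a knave.
Eve is a knight.
Grace is a knave.

Verification:
- Kate (knave) says "Dave tells the truth" - this is FALSE (a lie) because Dave is a knave.
- Dave (knave) says "Eve and I are the same type" - this is FALSE (a lie) because Dave is a knave and Eve is a knight.
- Eve (knight) says "Dave is a liar" - this is TRUE because Dave is a knave.
- Grace (knave) says "Kate always speaks truthfully" - this is FALSE (a lie) because Kate is a knave.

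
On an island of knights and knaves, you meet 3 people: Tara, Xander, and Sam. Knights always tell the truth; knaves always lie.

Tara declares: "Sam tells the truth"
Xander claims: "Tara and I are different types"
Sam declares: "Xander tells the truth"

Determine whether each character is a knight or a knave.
Tara is a knave.
Xander is a knave.
Sam is a knave.

Verification:
- Tara (knave) says "Sam tells the truth" - this is FALSE (a lie) because Sam is a knave.
- Xander (knave) says "Tara and I are different types" - this is FALSE (a lie) because Xander is a knave and Tara is a knave.
- Sam (knave) says "Xander tells the truth" - this is FALSE (a lie) because Xander is a knave.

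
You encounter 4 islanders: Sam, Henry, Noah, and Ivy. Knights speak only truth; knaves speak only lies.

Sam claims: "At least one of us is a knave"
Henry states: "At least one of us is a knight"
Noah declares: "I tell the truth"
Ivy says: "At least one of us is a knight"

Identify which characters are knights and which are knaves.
Sam is a knight.
Henry is a knight.
Noah is a knave.
Ivy is a knight.

Verification:
- Sam (knight) says "At least one of us is a knave" - this is TRUE because Noah is a knave.
- Henry (knight) says "At least one of us is a knight" - this is TRUE because Sam, Henry, and Ivy are knights.
- Noah (knave) says "I tell the truth" - this is FALSE (a lie) because Noah is a knave.
- Ivy (knight) says "At least one of us is a knight" - this is TRUE because Sam, Henry, and Ivy are knights.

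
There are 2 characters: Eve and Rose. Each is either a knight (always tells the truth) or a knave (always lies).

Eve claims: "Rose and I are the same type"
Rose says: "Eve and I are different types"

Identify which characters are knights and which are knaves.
Eve is a knave.
Rose is a knight.

Verification:
- Eve (knave) says "Rose and I are the same type" - this is FALSE (a lie) because Eve is a knave and Rose is a knight.
- Rose (knight) says "Eve and I are different types" - this is TRUE because Rose is a knight and Eve is a knave.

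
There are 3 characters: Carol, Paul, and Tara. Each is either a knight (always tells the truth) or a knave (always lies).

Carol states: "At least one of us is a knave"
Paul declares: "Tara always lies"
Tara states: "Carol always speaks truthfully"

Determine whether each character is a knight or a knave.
Carol is a knight.
Paul is a knave.
Tara is a knight.

Verification:
- Carol (knight) says "At least one of us is a knave" - this is TRUE because Paul is a knave.
- Paul (knave) says "Tara always lies" - this is FALSE (a lie) because Tara is a knight.
- Tara (knight) says "Carol always speaks truthfully" - this is TRUE because Carol is a knight.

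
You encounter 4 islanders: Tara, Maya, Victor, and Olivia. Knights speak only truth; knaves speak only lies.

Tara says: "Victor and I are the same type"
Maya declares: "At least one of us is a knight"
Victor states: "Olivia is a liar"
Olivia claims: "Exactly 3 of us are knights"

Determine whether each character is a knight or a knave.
Tara is a knave.
Maya is a knight.
Victor is a knight.
Olivia is a knave.

Verification:
- Tara (knave) says "Victor and I are the same type" - this is FALSE (a lie) because Tara is a knave and Victor is a knight.
- Maya (knight) says "At least one of us is a knight" - this is TRUE because Maya and Victor are knights.
- Victor (knight) says "Olivia is a liar" - this is TRUE because Olivia is a knave.
- Olivia (knave) says "Exactly 3 of us are knights" - this is FALSE (a lie) because there are 2 knights.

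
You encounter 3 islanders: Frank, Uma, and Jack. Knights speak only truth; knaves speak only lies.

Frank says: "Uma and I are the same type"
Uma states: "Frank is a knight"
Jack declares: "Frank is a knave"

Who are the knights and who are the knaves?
Frank is a knight.
Uma is a knight.
Jack is a knave.

Verification:
- Frank (knight) says "Uma and I are the same type" - this is TRUE because Frank is a knight and Uma is a knight.
- Uma (knight) says "Frank is a knight" - this is TRUE because Frank is a knight.
- Jack (knave) says "Frank is a knave" - this is FALSE (a lie) because Frank is a knight.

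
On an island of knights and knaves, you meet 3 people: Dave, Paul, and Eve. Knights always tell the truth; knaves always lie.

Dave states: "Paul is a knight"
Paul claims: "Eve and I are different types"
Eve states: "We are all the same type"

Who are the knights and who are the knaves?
Dave is a knight.
Paul is a knight.
Eve is a knave.

Verification:
- Dave (knight) says "Paul is a knight" - this is TRUE because Paul is a knight.
- Paul (knight) says "Eve and I are different types" - this is TRUE because Paul is a knight and Eve is a knave.
- Eve (knave) says "We are all the same type" - this is FALSE (a lie) because Dave and Paul are knights and Eve is a knave.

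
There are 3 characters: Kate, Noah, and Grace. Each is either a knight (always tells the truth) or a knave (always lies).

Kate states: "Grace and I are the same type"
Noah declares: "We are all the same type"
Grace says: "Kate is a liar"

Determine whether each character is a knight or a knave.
Kate is a knave.
Noah is a knave.
Grace is a knight.

Verification:
- Kate (knave) says "Grace and I are the same type" - this is FALSE (a lie) because Kate is a knave and Grace is a knight.
- Noah (knave) says "We are all the same type" - this is FALSE (a lie) because Grace is a knight and Kate and Noah are knaves.
- Grace (knight) says "Kate is a liar" - this is TRUE because Kate is a knave.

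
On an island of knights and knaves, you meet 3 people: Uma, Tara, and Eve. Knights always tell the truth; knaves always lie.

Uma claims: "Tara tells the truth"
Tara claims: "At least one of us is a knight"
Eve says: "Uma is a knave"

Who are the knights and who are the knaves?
Uma is a knight.
Tara is a knight.
Eve is a knave.

Verification:
- Uma (knight) says "Tara tells the truth" - this is TRUE because Tara is a knight.
- Tara (knight) says "At least one of us is a knight" - this is TRUE because Uma and Tara are knights.
- Eve (knave) says "Uma is a knave" - this is FALSE (a lie) because Uma is a knight.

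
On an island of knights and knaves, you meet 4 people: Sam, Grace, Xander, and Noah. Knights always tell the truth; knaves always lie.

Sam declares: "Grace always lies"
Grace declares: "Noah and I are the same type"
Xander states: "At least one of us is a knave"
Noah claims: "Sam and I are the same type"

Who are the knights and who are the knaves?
Sam is a knight.
Grace is a knave.
Xander is a knight.
Noah is a knight.

Verification:
- Sam (knight) says "Grace always lies" - this is TRUE because Grace is a knave.
- Grace (knave) says "Noah and I are the same type" - this is FALSE (a lie) because Grace is a knave and Noah is a knight.
- Xander (knight) says "At least one of us is a knave" - this is TRUE because Grace is a knave.
- Noah (knight) says "Sam and I are the same type" - this is TRUE because Noah is a knight and Sam is a knight.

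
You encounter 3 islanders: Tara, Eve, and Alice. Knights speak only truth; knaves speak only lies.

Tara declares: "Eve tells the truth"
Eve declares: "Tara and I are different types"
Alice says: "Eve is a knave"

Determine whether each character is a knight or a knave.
Tara is a knave.
Eve is a knave.
Alice is a knight.

Verification:
- Tara (knave) says "Eve tells the truth" - this is FALSE (a lie) because Eve is a knave.
- Eve (knave) says "Tara and I are different types" - this is FALSE (a lie) because Eve is a knave and Tara is a knave.
- Alice (knight) says "Eve is a knave" - this is TRUE because Eve is a knave.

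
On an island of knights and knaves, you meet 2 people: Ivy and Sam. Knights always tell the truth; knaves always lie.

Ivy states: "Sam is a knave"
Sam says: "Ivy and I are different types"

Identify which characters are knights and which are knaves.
Ivy is a knave.
Sam is a knight.

Verification:
- Ivy (knave) says "Sam is a knave" - this is FALSE (a lie) because Sam is a knight.
- Sam (knight) says "Ivy and I are different types" - this is TRUE because Sam is a knight and Ivy is a knave.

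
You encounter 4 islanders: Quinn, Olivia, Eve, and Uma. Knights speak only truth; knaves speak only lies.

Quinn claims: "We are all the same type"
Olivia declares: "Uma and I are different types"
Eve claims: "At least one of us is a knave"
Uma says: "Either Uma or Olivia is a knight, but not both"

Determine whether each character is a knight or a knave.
Quinn is a knave.
Olivia is a knave.
Eve is a knight.
Uma is a knave.

Verification:
- Quinn (knave) says "We are all the same type" - this is FALSE (a lie) because Eve is a knight and Quinn, Olivia, and Uma are knaves.
- Olivia (knave) says "Uma and I are different types" - this is FALSE (a lie) because Olivia is a knave and Uma is a knave.
- Eve (knight) says "At least one of us is a knave" - this is TRUE because Quinn, Olivia, and Uma are knaves.
- Uma (knave) says "Either Uma or Olivia is a knight, but not both" - this is FALSE (a lie) because Uma is a knave and Olivia is a knave.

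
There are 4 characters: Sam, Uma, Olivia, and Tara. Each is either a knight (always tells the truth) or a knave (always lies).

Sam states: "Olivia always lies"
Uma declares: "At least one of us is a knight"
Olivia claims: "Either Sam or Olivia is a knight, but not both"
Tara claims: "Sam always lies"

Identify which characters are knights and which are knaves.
Sam is a knave.
Uma is a knight.
Olivia is a knight.
Tara is a knight.

Verification:
- Sam (knave) says "Olivia always lies" - this is FALSE (a lie) because Olivia is a knight.
- Uma (knight) says "At least one of us is a knight" - this is TRUE because Uma, Olivia, and Tara are knights.
- Olivia (knight) says "Either Sam or Olivia is a knight, but not both" - this is TRUE because Sam is a knave and Olivia is a knight.
- Tara (knight) says "Sam always lies" - this is TRUE because Sam is a knave.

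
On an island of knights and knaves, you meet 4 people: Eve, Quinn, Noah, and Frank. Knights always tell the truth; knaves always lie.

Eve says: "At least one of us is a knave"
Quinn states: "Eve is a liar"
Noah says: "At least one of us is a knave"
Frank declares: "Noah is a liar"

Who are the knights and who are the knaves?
Eve is a knight.
Quinn is a knave.
Noah is a knight.
Frank is a knave.

Verification:
- Eve (knight) says "At least one of us is a knave" - this is TRUE because Quinn and Frank are knaves.
- Quinn (knave) says "Eve is a liar" - this is FALSE (a lie) because Eve is a knight.
- Noah (knight) says "At least one of us is a knave" - this is TRUE because Quinn and Frank are knaves.
- Frank (knave) says "Noah is a liar" - this is FALSE (a lie) because Noah is a knight.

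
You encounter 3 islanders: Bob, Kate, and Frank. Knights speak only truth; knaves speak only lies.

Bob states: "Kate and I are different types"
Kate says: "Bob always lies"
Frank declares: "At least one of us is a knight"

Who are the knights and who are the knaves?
Bob is a knight.
Kate is a knave.
Frank is a knight.

Verification:
- Bob (knight) says "Kate and I are different types" - this is TRUE because Bob is a knight and Kate is a knave.
- Kate (knave) says "Bob always lies" - this is FALSE (a lie) because Bob is a knight.
- Frank (knight) says "At least one of us is a knight" - this is TRUE because Bob and Frank are knights.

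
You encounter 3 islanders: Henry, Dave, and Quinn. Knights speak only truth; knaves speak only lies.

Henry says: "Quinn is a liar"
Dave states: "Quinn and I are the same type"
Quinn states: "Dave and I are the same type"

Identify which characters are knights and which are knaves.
Henry is a knave.
Dave is a knight.
Quinn is a knight.

Verification:
- Henry (knave) says "Quinn is a liar" - this is FALSE (a lie) because Quinn is a knight.
- Dave (knight) says "Quinn and I are the same type" - this is TRUE because Dave is a knight and Quinn is a knight.
- Quinn (knight) says "Dave and I are the same type" - this is TRUE because Quinn is a knight and Dave is a knight.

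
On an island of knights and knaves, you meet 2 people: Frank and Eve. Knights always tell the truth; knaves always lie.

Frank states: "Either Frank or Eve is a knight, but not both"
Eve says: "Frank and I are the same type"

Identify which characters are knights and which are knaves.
Frank is a knight.
Eve is a knave.

Verification:
- Frank (knight) says "Either Frank or Eve is a knight, but not both" - this is TRUE because Frank is a knight and Eve is a knave.
- Eve (knave) says "Frank and I are the same type" - this is FALSE (a lie) because Eve is a knave and Frank is a knight.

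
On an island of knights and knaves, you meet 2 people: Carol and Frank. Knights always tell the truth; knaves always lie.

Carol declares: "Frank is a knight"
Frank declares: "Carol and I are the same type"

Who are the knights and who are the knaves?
Carol is a knight.
Frank is a knight.

Verification:
- Carol (knight) says "Frank is a knight" - this is TRUE because Frank is a knight.
- Frank (knight) says "Carol and I are the same type" - this is TRUE because Frank is a knight and Carol is a knight.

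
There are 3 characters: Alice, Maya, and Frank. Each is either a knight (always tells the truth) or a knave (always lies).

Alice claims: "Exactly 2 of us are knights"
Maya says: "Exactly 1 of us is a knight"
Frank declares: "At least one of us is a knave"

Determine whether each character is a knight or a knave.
Alice is a knight.
Maya is a knave.
Frank is a knight.

Verification:
- Alice (knight) says "Exactly 2 of us are knights" - this is TRUE because there are 2 knights.
- Maya (knave) says "Exactly 1 of us is a knight" - this is FALSE (a lie) because there are 2 knights.
- Frank (knight) says "At least one of us is a knave" - this is TRUE because Maya is a knave.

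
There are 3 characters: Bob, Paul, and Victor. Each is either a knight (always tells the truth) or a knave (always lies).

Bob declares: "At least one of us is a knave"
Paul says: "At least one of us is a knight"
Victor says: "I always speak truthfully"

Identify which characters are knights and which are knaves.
Bob is a knight.
Paul is a knight.
Victor is a knave.

Verification:
- Bob (knight) says "At least one of us is a knave" - this is TRUE because Victor is a knave.
- Paul (knight) says "At least one of us is a knight" - this is TRUE because Bob and Paul are knights.
- Victor (knave) says "I always speak truthfully" - this is FALSE (a lie) because Victor is a knave.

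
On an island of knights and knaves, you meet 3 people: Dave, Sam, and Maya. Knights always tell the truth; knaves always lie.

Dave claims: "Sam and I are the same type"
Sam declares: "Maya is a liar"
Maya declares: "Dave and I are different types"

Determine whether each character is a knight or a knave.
Dave is a knave.
Sam is a knight.
Maya is a knave.

Verification:
- Dave (knave) says "Sam and I are the same type" - this is FALSE (a lie) because Dave is a knave and Sam is a knight.
- Sam (knight) says "Maya is a liar" - this is TRUE because Maya is a knave.
- Maya (knave) says "Dave and I are different types" - this is FALSE (a lie) because Maya is a knave and Dave is a knave.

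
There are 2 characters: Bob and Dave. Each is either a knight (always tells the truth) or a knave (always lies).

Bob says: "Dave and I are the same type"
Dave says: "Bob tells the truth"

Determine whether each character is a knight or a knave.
Bob is a knight.
Dave is a knight.

Verification:
- Bob (knight) says "Dave and I are the same type" - this is TRUE because Bob is a knight and Dave is a knight.
- Dave (knight) says "Bob tells the truth" - this is TRUE because Bob is a knight.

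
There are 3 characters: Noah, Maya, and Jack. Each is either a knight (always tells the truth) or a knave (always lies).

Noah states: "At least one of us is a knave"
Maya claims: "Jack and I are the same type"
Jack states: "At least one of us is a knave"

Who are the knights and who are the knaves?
Noah is a knight.
Maya is a knave.
Jack is a knight.

Verification:
- Noah (knight) says "At least one of us is a knave" - this is TRUE because Maya is a knave.
- Maya (knave) says "Jack and I are the same type" - this is FALSE (a lie) because Maya is a knave and Jack is a knight.
- Jack (knight) says "At least one of us is a knave" - this is TRUE because Maya is a knave.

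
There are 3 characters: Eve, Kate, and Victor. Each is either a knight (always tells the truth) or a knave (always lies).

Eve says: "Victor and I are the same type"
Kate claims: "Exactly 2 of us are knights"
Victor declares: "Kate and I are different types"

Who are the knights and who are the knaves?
Eve is a knave.
Kate is a knave.
Victor is a knight.

Verification:
- Eve (knave) says "Victor and I are the same type" - this is FALSE (a lie) because Eve is a knave and Victor is a knight.
- Kate (knave) says "Exactly 2 of us are knights" - this is FALSE (a lie) because there are 1 knights.
- Victor (knight) says "Kate and I are different types" - this is TRUE because Victor is a knight and Kate is a knave.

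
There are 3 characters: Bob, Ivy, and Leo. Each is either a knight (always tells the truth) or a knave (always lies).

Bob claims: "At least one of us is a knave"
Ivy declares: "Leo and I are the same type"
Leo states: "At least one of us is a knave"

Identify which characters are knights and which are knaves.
Bob is a knight.
Ivy is a knave.
Leo is a knight.

Verification:
- Bob (knight) says "At least one of us is a knave" - this is TRUE because Ivy is a knave.
- Ivy (knave) says "Leo and I are the same type" - this is FALSE (a lie) because Ivy is a knave and Leo is a knight.
- Leo (knight) says "At least one of us is a knave" - this is TRUE because Ivy is a knave.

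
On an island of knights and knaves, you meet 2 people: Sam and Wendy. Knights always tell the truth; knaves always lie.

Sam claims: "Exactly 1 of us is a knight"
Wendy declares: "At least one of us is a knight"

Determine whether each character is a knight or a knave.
Sam is a knave.
Wendy is a knave.

Verification:
- Sam (knave) says "Exactly 1 of us is a knight" - this is FALSE (a lie) because there are 0 knights.
- Wendy (knave) says "At least one of us is a knight" - this is FALSE (a lie) because no one is a knight.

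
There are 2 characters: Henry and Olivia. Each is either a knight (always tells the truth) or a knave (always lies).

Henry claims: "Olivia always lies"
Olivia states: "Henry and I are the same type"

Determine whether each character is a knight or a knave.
Henry is a knight.
Olivia is a knave.

Verification:
- Henry (knight) says "Olivia always lies" - this is TRUE because Olivia is a knave.
- Olivia (knave) says "Henry and I are the same type" - this is FALSE (a lie) because Olivia is a knave and Henry is a knight.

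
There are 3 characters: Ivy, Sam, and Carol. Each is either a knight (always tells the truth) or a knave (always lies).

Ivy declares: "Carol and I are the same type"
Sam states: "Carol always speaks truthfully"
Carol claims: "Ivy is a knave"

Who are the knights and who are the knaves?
Ivy is a knave.
Sam is a knight.
Carol is a knight.

Verification:
- Ivy (knave) says "Carol and I are the same type" - this is FALSE (a lie) because Ivy is a knave and Carol is a knight.
- Sam (knight) says "Carol always speaks truthfully" - this is TRUE because Carol is a knight.
- Carol (knight) says "Ivy is a knave" - this is TRUE because Ivy is a knave.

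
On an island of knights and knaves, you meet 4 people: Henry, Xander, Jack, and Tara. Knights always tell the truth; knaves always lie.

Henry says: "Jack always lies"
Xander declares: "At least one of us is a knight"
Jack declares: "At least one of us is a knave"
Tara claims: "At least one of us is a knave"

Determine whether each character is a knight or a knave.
Henry is a knave.
Xander is a knight.
Jack is a knight.
Tara is a knight.

Verification:
- Henry (knave) says "Jack always lies" - this is FALSE (a lie) because Jack is a knight.
- Xander (knight) says "At least one of us is a knight" - this is TRUE because Xander, Jack, and Tara are knights.
- Jack (knight) says "At least one of us is a knave" - this is TRUE because Henry is a knave.
- Tara (knight) says "At least one of us is a knave" - this is TRUE because Henry is a knave.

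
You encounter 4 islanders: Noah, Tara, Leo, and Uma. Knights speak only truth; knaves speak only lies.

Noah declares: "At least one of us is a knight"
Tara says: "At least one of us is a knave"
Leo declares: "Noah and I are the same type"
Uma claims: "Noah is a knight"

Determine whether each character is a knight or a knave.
Noah is a knight.
Tara is a knight.
Leo is a knave.
Uma is a knight.

Verification:
- Noah (knight) says "At least one of us is a knight" - this is TRUE because Noah, Tara, and Uma are knights.
- Tara (knight) says "At least one of us is a knave" - this is TRUE because Leo is a knave.
- Leo (knave) says "Noah and I are the same type" - this is FALSE (a lie) because Leo is a knave and Noah is a knight.
- Uma (knight) says "Noah is a knight" - this is TRUE because Noah is a knight.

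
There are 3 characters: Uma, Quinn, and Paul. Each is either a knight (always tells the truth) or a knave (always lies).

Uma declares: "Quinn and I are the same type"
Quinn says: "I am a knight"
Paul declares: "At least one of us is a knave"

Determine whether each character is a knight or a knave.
Uma is a knave.
Quinn is a knight.
Paul is a knight.

Verification:
- Uma (knave) says "Quinn and I are the same type" - this is FALSE (a lie) because Uma is a knave and Quinn is a knight.
- Quinn (knight) says "I am a knight" - this is TRUE because Quinn is a knight.
- Paul (knight) says "At least one of us is a knave" - this is TRUE because Uma is a knave.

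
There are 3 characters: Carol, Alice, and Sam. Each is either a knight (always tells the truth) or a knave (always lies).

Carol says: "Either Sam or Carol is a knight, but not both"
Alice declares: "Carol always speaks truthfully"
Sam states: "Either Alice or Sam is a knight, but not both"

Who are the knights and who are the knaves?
Carol is a knave.
Alice is a knave.
Sam is a knave.

Verification:
- Carol (knave) says "Either Sam or Carol is a knight, but not both" - this is FALSE (a lie) because Sam is a knave and Carol is a knave.
- Alice (knave) says "Carol always speaks truthfully" - this is FALSE (a lie) because Carol is a knave.
- Sam (knave) says "Either Alice or Sam is a knight, but not both" - this is FALSE (a lie) because Alice is a knave and Sam is a knave.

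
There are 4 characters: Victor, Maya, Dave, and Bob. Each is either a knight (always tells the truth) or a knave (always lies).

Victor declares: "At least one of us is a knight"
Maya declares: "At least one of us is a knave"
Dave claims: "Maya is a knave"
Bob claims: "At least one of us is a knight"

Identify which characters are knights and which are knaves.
Victor is a knight.
Maya is a knight.
Dave is a knave.
Bob is a knight.

Verification:
- Victor (knight) says "At least one of us is a knight" - this is TRUE because Victor, Maya, and Bob are knights.
- Maya (knight) says "At least one of us is a knave" - this is TRUE because Dave is a knave.
- Dave (knave) says "Maya is a knave" - this is FALSE (a lie) because Maya is a knight.
- Bob (knight) says "At least one of us is a knight" - this is TRUE because Victor, Maya, and Bob are knights.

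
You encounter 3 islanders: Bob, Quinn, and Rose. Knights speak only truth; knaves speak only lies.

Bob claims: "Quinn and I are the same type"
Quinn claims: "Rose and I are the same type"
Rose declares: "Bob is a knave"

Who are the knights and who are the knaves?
Bob is a knave.
Quinn is a knight.
Rose is a knight.

Verification:
- Bob (knave) says "Quinn and I are the same type" - this is FALSE (a lie) because Bob is a knave and Quinn is a knight.
- Quinn (knight) says "Rose and I are the same type" - this is TRUE because Quinn is a knight and Rose is a knight.
- Rose (knight) says "Bob is a knave" - this is TRUE because Bob is a knave.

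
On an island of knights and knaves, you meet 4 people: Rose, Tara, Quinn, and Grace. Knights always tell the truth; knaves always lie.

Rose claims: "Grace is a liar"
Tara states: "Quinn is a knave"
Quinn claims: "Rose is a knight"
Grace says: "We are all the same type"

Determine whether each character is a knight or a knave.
Rose is a knight.
Tara is a knave.
Quinn is a knight.
Grace is a knave.

Verification:
- Rose (knight) says "Grace is a liar" - this is TRUE because Grace is a knave.
- Tara (knave) says "Quinn is a knave" - this is FALSE (a lie) because Quinn is a knight.
- Quinn (knight) says "Rose is a knight" - this is TRUE because Rose is a knight.
- Grace (knave) says "We are all the same type" - this is FALSE (a lie) because Rose and Quinn are knights and Tara and Grace are knaves.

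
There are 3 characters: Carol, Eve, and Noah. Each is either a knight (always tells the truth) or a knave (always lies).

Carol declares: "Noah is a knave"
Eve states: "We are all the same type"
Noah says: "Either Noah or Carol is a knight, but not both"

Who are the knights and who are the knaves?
Carol is a knave.
Eve is a knave.
Noah is a knight.

Verification:
- Carol (knave) says "Noah is a knave" - this is FALSE (a lie) because Noah is a knight.
- Eve (knave) says "We are all the same type" - this is FALSE (a lie) because Noah is a knight and Carol and Eve are knaves.
- Noah (knight) says "Either Noah or Carol is a knight, but not both" - this is TRUE because Noah is a knight and Carol is a knave.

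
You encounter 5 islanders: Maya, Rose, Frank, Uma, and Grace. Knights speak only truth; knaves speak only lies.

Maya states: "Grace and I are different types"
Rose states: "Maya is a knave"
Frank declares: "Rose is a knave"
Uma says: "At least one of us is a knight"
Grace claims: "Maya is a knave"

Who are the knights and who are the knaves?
Maya is a knight.
Rose is a knave.
Frank is a knight.
Uma is a knight.
Grace is a knave.

Verification:
- Maya (knight) says "Grace and I are different types" - this is TRUE because Maya is a knight and Grace is a knave.
- Rose (knave) says "Maya is a knave" - this is FALSE (a lie) because Maya is a knight.
- Frank (knight) says "Rose is a knave" - this is TRUE because Rose is a knave.
- Uma (knight) says "At least one of us is a knight" - this is TRUE because Maya, Frank, and Uma are knights.
- Grace (knave) says "Maya is a knave" - this is FALSE (a lie) because Maya is a knight.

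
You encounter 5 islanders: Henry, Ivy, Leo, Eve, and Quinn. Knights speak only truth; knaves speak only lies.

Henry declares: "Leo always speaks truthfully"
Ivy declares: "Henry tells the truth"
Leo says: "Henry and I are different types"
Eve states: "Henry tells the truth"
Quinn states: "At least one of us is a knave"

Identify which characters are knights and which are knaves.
Henry is a knave.
Ivy is a knave.
Leo is a knave.
Eve is a knave.
Quinn is a knight.

Verification:
- Henry (knave) says "Leo always speaks truthfully" - this is FALSE (a lie) because Leo is a knave.
- Ivy (knave) says "Henry tells the truth" - this is FALSE (a lie) because Henry is a knave.
- Leo (knave) says "Henry and I are different types" - this is FALSE (a lie) because Leo is a knave and Henry is a knave.
- Eve (knave) says "Henry tells the truth" - this is FALSE (a lie) because Henry is a knave.
- Quinn (knight) says "At least one of us is a knave" - this is TRUE because Henry, Ivy, Leo, and Eve are knaves.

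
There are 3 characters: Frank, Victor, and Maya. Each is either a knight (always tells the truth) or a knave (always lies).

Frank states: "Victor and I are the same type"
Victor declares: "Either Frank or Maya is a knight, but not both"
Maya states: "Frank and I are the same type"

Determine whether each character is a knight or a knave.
Frank is a knight.
Victor is a knight.
Maya is a knave.

Verification:
- Frank (knight) says "Victor and I are the same type" - this is TRUE because Frank is a knight and Victor is a knight.
- Victor (knight) says "Either Frank or Maya is a knight, but not both" - this is TRUE because Frank is a knight and Maya is a knave.
- Maya (knave) says "Frank and I are the same type" - this is FALSE (a lie) because Maya is a knave and Frank is a knight.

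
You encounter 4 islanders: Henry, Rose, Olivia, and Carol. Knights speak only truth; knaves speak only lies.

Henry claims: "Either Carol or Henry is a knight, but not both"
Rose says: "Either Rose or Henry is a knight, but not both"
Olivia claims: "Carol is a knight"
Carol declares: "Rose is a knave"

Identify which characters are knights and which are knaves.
Henry is a knave.
Rose is a knight.
Olivia is a knave.
Carol is a knave.

Verification:
- Henry (knave) says "Either Carol or Henry is a knight, but not both" - this is FALSE (a lie) because Carol is a knave and Henry is a knave.
- Rose (knight) says "Either Rose or Henry is a knight, but not both" - this is TRUE because Rose is a knight and Henry is a knave.
- Olivia (knave) says "Carol is a knight" - this is FALSE (a lie) because Carol is a knave.
- Carol (knave) says "Rose is a knave" - this is FALSE (a lie) because Rose is a knight.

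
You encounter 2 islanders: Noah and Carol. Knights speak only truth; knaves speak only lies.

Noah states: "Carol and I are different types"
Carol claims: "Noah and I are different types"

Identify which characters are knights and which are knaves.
Noah is a knave.
Carol is a knave.

Verification:
- Noah (knave) says "Carol and I are different types" - this is FALSE (a lie) because Noah is a knave and Carol is a knave.
- Carol (knave) says "Noah and I are different types" - this is FALSE (a lie) because Carol is a knave and Noah is a knave.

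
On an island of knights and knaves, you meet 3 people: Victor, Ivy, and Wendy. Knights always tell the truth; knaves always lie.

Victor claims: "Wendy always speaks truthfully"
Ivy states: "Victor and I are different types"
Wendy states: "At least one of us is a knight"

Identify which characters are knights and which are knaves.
Victor is a knave.
Ivy is a knave.
Wendy is a knave.

Verification:
- Victor (knave) says "Wendy always speaks truthfully" - this is FALSE (a lie) because Wendy is a knave.
- Ivy (knave) says "Victor and I are different types" - this is FALSE (a lie) because Ivy is a knave and Victor is a knave.
- Wendy (knave) says "At least one of us is a knight" - this is FALSE (a lie) because no one is a knight.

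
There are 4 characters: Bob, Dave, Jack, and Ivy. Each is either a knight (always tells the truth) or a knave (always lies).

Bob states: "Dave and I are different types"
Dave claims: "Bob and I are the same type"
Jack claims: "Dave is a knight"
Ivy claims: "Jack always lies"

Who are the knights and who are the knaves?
Bob is a knight.
Dave is a knave.
Jack is a knave.
Ivy is a knight.

Verification:
- Bob (knight) says "Dave and I are different types" - this is TRUE because Bob is a knight and Dave is a knave.
- Dave (knave) says "Bob and I are the same type" - this is FALSE (a lie) because Dave is a knave and Bob is a knight.
- Jack (knave) says "Dave is a knight" - this is FALSE (a lie) because Dave is a knave.
- Ivy (knight) says "Jack always lies" - this is TRUE because Jack is a knave.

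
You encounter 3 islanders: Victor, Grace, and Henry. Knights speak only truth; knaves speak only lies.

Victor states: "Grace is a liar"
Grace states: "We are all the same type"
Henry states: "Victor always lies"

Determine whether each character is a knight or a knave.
Victor is a knight.
Grace is a knave.
Henry is a knave.

Verification:
- Victor (knight) says "Grace is a liar" - this is TRUE because Grace is a knave.
- Grace (knave) says "We are all the same type" - this is FALSE (a lie) because Victor is a knight and Grace and Henry are knaves.
- Henry (knave) says "Victor always lies" - this is FALSE (a lie) because Victor is a knight.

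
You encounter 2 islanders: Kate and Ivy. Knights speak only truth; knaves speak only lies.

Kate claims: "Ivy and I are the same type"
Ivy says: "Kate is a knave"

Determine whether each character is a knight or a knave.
Kate is a knave.
Ivy is a knight.

Verification:
- Kate (knave) says "Ivy and I are the same type" - this is FALSE (a lie) because Kate is a knave and Ivy is a knight.
- Ivy (knight) says "Kate is a knave" - this is TRUE because Kate is a knave.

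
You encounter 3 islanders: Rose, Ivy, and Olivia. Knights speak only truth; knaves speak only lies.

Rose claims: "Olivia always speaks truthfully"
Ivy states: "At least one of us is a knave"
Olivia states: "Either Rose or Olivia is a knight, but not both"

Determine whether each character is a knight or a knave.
Rose is a knave.
Ivy is a knight.
Olivia is a knave.

Verification:
- Rose (knave) says "Olivia always speaks truthfully" - this is FALSE (a lie) because Olivia is a knave.
- Ivy (knight) says "At least one of us is a knave" - this is TRUE because Rose and Olivia are knaves.
- Olivia (knave) says "Either Rose or Olivia is a knight, but not both" - this is FALSE (a lie) because Rose is a knave and Olivia is a knave.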